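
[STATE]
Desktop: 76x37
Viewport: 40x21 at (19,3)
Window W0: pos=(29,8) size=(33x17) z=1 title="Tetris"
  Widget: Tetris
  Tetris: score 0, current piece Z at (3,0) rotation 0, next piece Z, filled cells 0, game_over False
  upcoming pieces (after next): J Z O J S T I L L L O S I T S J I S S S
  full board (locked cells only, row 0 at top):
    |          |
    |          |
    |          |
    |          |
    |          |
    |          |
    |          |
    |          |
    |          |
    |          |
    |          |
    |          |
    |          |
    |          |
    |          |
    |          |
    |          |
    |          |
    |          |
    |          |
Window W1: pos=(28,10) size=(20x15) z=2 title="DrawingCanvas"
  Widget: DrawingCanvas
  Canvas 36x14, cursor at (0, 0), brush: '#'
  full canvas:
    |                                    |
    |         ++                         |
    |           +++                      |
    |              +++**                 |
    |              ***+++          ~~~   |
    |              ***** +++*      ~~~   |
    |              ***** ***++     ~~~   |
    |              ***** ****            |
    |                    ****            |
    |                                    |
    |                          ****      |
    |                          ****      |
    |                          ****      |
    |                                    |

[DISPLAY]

                                        
                                        
                                        
                                        
                                        
          ┏━━━━━━━━━━━━━━━━━━━━━━━━━━━━━
          ┃ Tetris                      
         ┏━━━━━━━━━━━━━━━━━━┓───────────
         ┃ DrawingCanvas    ┃           
         ┠──────────────────┨           
         ┃+                 ┃           
         ┃         ++       ┃           
         ┃           +++    ┃           
         ┃              +++*┃           
         ┃              ***+┃           
         ┃              ****┃           
         ┃              ****┃           
         ┃              ****┃           
         ┃                  ┃           
         ┃                  ┃           
         ┃                  ┃           


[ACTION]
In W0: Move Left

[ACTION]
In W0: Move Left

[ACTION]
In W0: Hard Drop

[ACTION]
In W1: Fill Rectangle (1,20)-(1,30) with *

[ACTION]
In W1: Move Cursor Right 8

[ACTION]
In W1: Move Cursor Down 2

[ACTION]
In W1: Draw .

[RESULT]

                                        
                                        
                                        
                                        
                                        
          ┏━━━━━━━━━━━━━━━━━━━━━━━━━━━━━
          ┃ Tetris                      
         ┏━━━━━━━━━━━━━━━━━━┓───────────
         ┃ DrawingCanvas    ┃           
         ┠──────────────────┨           
         ┃                  ┃           
         ┃         ++       ┃           
         ┃        .  +++    ┃           
         ┃              +++*┃           
         ┃              ***+┃           
         ┃              ****┃           
         ┃              ****┃           
         ┃              ****┃           
         ┃                  ┃           
         ┃                  ┃           
         ┃                  ┃           


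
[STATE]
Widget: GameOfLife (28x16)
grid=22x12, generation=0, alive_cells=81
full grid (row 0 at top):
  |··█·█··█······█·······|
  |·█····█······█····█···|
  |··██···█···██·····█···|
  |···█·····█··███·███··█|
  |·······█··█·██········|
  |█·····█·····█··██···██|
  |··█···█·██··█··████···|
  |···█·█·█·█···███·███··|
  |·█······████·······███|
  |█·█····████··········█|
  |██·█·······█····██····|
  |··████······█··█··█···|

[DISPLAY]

Gen: 0                      
··█·█··█······█·······      
·█····█······█····█···      
··██···█···██·····█···      
···█·····█··███·███··█      
·······█··█·██········      
█·····█·····█··██···██      
··█···█·██··█··████···      
···█·█·█·█···███·███··      
·█······████·······███      
█·█····████··········█      
██·█·······█····██····      
··████······█··█··█···      
                            
                            
                            


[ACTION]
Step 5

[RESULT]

Gen: 5                      
············█·········      
··█·········█·········      
·█·█······██·███·█····      
··███·····███····██···      
········██·······████·      
····███·██······█·····      
··█·███·······█·······      
·██···█··█············      
·█·······█···█·····██·      
··█·█········█········      
·█··█····███····██····      
··█···················      
                            
                            
                            


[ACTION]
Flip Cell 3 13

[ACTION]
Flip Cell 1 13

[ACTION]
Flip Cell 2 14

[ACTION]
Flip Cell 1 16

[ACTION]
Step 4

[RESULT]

Gen: 9                      
·············█·█······      
···········███·██·····      
·██·██·····█·███·█····      
·██·█·███··█·██·███···      
█··█····█·█████·██····      
█····█·█··█·····██·██·      
·················█·█··      
·····█············█···      
······················      
█···█·················      
··█······███··········      
······················      
                            
                            
                            


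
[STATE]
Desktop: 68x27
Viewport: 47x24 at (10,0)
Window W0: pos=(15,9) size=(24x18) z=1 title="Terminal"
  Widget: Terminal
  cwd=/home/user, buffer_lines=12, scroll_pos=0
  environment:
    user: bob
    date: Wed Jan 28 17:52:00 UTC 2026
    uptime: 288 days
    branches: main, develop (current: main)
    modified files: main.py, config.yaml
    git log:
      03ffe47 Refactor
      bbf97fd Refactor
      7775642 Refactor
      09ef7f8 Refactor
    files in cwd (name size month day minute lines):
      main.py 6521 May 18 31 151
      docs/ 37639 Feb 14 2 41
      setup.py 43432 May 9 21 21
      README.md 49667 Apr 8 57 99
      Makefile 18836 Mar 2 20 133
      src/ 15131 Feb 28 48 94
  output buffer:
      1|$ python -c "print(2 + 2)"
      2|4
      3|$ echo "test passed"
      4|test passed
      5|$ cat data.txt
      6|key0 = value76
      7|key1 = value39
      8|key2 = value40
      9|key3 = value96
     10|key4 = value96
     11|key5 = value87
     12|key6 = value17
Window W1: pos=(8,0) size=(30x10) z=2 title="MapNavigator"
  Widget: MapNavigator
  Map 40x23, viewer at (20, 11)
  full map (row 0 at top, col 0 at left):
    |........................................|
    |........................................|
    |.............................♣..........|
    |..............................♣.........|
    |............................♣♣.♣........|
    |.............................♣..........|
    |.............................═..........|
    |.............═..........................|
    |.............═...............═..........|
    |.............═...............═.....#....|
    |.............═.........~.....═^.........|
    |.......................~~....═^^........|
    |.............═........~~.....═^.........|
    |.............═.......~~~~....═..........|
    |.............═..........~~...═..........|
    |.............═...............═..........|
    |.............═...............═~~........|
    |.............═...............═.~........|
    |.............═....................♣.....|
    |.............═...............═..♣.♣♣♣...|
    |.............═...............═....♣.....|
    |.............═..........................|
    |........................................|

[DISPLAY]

━━━━━━━━━━━━━━━━━━━━━━━━━━━┓                   
MapNavigator               ┃                   
───────────────────────────┨                   
......═...............═....┃                   
......═...............═....┃                   
......═.........~.....═^...┃                   
.............@..~~....═^^..┃                   
......═........~~.....═^...┃                   
......═.......~~~~....═....┃                   
━━━━━━━━━━━━━━━━━━━━━━━━━━━┛┓                  
     ┃ Terminal             ┃                  
     ┠──────────────────────┨                  
     ┃$ python -c "print(2 +┃                  
     ┃4                     ┃                  
     ┃$ echo "test passed"  ┃                  
     ┃test passed           ┃                  
     ┃$ cat data.txt        ┃                  
     ┃key0 = value76        ┃                  
     ┃key1 = value39        ┃                  
     ┃key2 = value40        ┃                  
     ┃key3 = value96        ┃                  
     ┃key4 = value96        ┃                  
     ┃key5 = value87        ┃                  
     ┃key6 = value17        ┃                  


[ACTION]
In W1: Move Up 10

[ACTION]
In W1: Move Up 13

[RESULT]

━━━━━━━━━━━━━━━━━━━━━━━━━━━┓                   
MapNavigator               ┃                   
───────────────────────────┨                   
                           ┃                   
                           ┃                   
                           ┃                   
.............@.............┃                   
...........................┃                   
......................♣....┃                   
━━━━━━━━━━━━━━━━━━━━━━━━━━━┛┓                  
     ┃ Terminal             ┃                  
     ┠──────────────────────┨                  
     ┃$ python -c "print(2 +┃                  
     ┃4                     ┃                  
     ┃$ echo "test passed"  ┃                  
     ┃test passed           ┃                  
     ┃$ cat data.txt        ┃                  
     ┃key0 = value76        ┃                  
     ┃key1 = value39        ┃                  
     ┃key2 = value40        ┃                  
     ┃key3 = value96        ┃                  
     ┃key4 = value96        ┃                  
     ┃key5 = value87        ┃                  
     ┃key6 = value17        ┃                  


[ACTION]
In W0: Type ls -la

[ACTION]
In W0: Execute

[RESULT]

━━━━━━━━━━━━━━━━━━━━━━━━━━━┓                   
MapNavigator               ┃                   
───────────────────────────┨                   
                           ┃                   
                           ┃                   
                           ┃                   
.............@.............┃                   
...........................┃                   
......................♣....┃                   
━━━━━━━━━━━━━━━━━━━━━━━━━━━┛┓                  
     ┃ Terminal             ┃                  
     ┠──────────────────────┨                  
     ┃key1 = value39        ┃                  
     ┃key2 = value40        ┃                  
     ┃key3 = value96        ┃                  
     ┃key4 = value96        ┃                  
     ┃key5 = value87        ┃                  
     ┃key6 = value17        ┃                  
     ┃$ ls -la              ┃                  
     ┃-rw-r--r--  1 bob grou┃                  
     ┃drwxr-xr-x  1 bob grou┃                  
     ┃-rw-r--r--  1 bob grou┃                  
     ┃-rw-r--r--  1 bob grou┃                  
     ┃-rw-r--r--  1 bob grou┃                  


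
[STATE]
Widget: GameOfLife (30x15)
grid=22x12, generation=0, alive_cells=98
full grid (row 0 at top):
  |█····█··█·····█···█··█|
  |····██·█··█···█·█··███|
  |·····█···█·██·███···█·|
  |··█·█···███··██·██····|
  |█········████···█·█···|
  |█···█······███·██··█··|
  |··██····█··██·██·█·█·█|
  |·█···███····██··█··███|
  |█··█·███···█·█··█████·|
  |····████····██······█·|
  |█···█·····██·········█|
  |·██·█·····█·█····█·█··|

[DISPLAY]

Gen: 0                        
█····█··█·····█···█··█        
····██·█··█···█·█··███        
·····█···█·██·███···█·        
··█·█···███··██·██····        
█········████···█·█···        
█···█······███·██··█··        
··██····█··██·██·█·█·█        
·█···███····██··█··███        
█··█·███···█·█··█████·        
····████····██······█·        
█···█·····██·········█        
·██·█·····█·█····█·█··        
                              
                              


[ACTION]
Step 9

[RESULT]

Gen: 9                        
······················        
···███··███····██·····        
··█·██·█████···███····        
█···█·█···████·██·····        
··█·█···██··██········        
█····██·██·█··········        
·······█····██········        
··········██·█········        
·········█············        
·█·█··█·█···█··██·····        
·█··██·██····██·····█·        
·█··██·█··█████·····█·        
                              
                              


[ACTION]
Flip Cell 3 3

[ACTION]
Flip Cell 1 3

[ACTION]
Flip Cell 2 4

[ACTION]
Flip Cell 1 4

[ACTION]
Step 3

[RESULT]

Gen: 12                       
·······█··············        
···██████········█····        
·██·█···█······███····        
······██····█··█·█····        
·█··█····██····█······        
··███···█·█·█·█·······        
······███···█·█·······        
·····█················        
··██·█·██·····█·······        
·█···██····████·······        
·█···███·██·█·█·······        
··██····██············        
                              
                              


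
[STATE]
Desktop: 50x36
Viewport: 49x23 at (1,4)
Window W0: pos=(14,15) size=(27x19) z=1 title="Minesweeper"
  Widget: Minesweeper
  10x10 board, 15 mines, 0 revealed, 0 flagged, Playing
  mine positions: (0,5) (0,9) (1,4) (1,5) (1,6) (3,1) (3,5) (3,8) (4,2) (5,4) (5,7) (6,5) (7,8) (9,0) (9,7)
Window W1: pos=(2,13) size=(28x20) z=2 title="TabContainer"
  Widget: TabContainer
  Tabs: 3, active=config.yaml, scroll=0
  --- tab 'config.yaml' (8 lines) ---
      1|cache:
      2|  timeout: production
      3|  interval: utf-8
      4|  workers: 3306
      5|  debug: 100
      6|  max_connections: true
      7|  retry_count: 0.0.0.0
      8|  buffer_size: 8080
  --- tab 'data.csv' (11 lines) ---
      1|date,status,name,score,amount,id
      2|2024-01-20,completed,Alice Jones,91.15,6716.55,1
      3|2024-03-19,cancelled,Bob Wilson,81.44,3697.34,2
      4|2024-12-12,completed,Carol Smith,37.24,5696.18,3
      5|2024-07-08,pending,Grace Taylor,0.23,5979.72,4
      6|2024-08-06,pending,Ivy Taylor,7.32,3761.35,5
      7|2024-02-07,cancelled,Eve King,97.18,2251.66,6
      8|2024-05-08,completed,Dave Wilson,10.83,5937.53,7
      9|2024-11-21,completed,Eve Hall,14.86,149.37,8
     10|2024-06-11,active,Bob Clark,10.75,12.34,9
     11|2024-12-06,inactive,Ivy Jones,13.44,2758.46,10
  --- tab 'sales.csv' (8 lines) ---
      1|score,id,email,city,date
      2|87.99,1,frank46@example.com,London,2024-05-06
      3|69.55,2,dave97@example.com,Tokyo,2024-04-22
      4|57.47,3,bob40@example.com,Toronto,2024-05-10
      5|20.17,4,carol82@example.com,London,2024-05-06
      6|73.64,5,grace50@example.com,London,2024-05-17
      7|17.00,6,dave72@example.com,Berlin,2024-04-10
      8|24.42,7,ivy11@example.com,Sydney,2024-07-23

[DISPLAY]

                                                 
                                                 
                                                 
                                                 
                                                 
                                                 
                                                 
                                                 
                                                 
 ┏━━━━━━━━━━━━━━━━━━━━━━━━━━┓                    
 ┃ TabContainer             ┃                    
 ┠──────────────────────────┨━━━━━━━━━━┓         
 ┃[config.yaml]│ data.csv │ ┃          ┃         
 ┃──────────────────────────┃──────────┨         
 ┃cache:                    ┃          ┃         
 ┃  timeout: production     ┃          ┃         
 ┃  interval: utf-8         ┃          ┃         
 ┃  workers: 3306           ┃          ┃         
 ┃  debug: 100              ┃          ┃         
 ┃  max_connections: true   ┃          ┃         
 ┃  retry_count: 0.0.0.0    ┃          ┃         
 ┃  buffer_size: 8080       ┃          ┃         
 ┃                          ┃          ┃         


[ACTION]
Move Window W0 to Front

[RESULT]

                                                 
                                                 
                                                 
                                                 
                                                 
                                                 
                                                 
                                                 
                                                 
 ┏━━━━━━━━━━━━━━━━━━━━━━━━━━┓                    
 ┃ TabContainer             ┃                    
 ┠───────────┏━━━━━━━━━━━━━━━━━━━━━━━━━┓         
 ┃[config.yam┃ Minesweeper             ┃         
 ┃───────────┠─────────────────────────┨         
 ┃cache:     ┃■■■■■■■■■■               ┃         
 ┃  timeout: ┃■■■■■■■■■■               ┃         
 ┃  interval:┃■■■■■■■■■■               ┃         
 ┃  workers: ┃■■■■■■■■■■               ┃         
 ┃  debug: 10┃■■■■■■■■■■               ┃         
 ┃  max_conne┃■■■■■■■■■■               ┃         
 ┃  retry_cou┃■■■■■■■■■■               ┃         
 ┃  buffer_si┃■■■■■■■■■■               ┃         
 ┃           ┃■■■■■■■■■■               ┃         


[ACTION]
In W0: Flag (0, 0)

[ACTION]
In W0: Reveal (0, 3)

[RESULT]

                                                 
                                                 
                                                 
                                                 
                                                 
                                                 
                                                 
                                                 
                                                 
 ┏━━━━━━━━━━━━━━━━━━━━━━━━━━┓                    
 ┃ TabContainer             ┃                    
 ┠───────────┏━━━━━━━━━━━━━━━━━━━━━━━━━┓         
 ┃[config.yam┃ Minesweeper             ┃         
 ┃───────────┠─────────────────────────┨         
 ┃cache:     ┃⚑■■1■■■■■■               ┃         
 ┃  timeout: ┃■■■■■■■■■■               ┃         
 ┃  interval:┃■■■■■■■■■■               ┃         
 ┃  workers: ┃■■■■■■■■■■               ┃         
 ┃  debug: 10┃■■■■■■■■■■               ┃         
 ┃  max_conne┃■■■■■■■■■■               ┃         
 ┃  retry_cou┃■■■■■■■■■■               ┃         
 ┃  buffer_si┃■■■■■■■■■■               ┃         
 ┃           ┃■■■■■■■■■■               ┃         


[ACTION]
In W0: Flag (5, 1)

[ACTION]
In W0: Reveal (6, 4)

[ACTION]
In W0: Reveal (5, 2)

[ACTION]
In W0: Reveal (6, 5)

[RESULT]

                                                 
                                                 
                                                 
                                                 
                                                 
                                                 
                                                 
                                                 
                                                 
 ┏━━━━━━━━━━━━━━━━━━━━━━━━━━┓                    
 ┃ TabContainer             ┃                    
 ┠───────────┏━━━━━━━━━━━━━━━━━━━━━━━━━┓         
 ┃[config.yam┃ Minesweeper             ┃         
 ┃───────────┠─────────────────────────┨         
 ┃cache:     ┃⚑■■1■✹■■■✹               ┃         
 ┃  timeout: ┃■■■■✹✹✹■■■               ┃         
 ┃  interval:┃■■■■■■■■■■               ┃         
 ┃  workers: ┃■✹■■■✹■■✹■               ┃         
 ┃  debug: 10┃■■✹■■■■■■■               ┃         
 ┃  max_conne┃■⚑1■✹■■✹■■               ┃         
 ┃  retry_cou┃■■■■2✹■■■■               ┃         
 ┃  buffer_si┃■■■■■■■■✹■               ┃         
 ┃           ┃■■■■■■■■■■               ┃         


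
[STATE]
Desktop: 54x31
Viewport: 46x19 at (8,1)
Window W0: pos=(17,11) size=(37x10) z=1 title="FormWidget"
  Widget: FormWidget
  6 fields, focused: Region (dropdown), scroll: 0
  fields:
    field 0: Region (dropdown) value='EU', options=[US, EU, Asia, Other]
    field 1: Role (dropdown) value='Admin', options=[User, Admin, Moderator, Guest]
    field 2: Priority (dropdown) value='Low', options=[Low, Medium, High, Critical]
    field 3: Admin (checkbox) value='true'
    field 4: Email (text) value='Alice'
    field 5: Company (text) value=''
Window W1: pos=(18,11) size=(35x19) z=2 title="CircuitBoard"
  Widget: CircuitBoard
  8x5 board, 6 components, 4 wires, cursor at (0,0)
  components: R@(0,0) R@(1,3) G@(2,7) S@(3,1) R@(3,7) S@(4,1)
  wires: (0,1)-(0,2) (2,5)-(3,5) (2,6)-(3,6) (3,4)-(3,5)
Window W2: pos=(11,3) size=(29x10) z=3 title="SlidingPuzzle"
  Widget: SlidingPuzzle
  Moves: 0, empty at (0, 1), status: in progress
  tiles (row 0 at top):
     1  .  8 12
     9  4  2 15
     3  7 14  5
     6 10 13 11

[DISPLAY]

                                              
                                              
   ┏━━━━━━━━━━━━━━━━━━━━━━━━━━━┓              
   ┃ SlidingPuzzle             ┃              
   ┠───────────────────────────┨              
   ┃┌────┬────┬────┬────┐      ┃              
   ┃│  1 │    │  8 │ 12 │      ┃              
   ┃├────┼────┼────┼────┤      ┃              
   ┃│  9 │  4 │  2 │ 15 │      ┃              
   ┃├────┼────┼────┼────┤      ┃              
   ┃│  3 │  7 │ 14 │  5 │      ┃━━━━━━━━━━━━┓┓
   ┗━━━━━━━━━━━━━━━━━━━━━━━━━━━┛            ┃┃
         ┠┠─────────────────────────────────┨┨
         ┃┃   0 1 2 3 4 5 6 7               ┃┃
         ┃┃0  [R]  · ─ ·                    ┃┃
         ┃┃                                 ┃┃
         ┃┃1               R                ┃┃
         ┃┃                                 ┃┃
         ┃┃2                       ·   ·   G┃┃


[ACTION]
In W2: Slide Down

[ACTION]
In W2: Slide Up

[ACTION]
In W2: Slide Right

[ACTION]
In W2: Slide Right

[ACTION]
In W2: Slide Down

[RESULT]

                                              
                                              
   ┏━━━━━━━━━━━━━━━━━━━━━━━━━━━┓              
   ┃ SlidingPuzzle             ┃              
   ┠───────────────────────────┨              
   ┃┌────┬────┬────┬────┐      ┃              
   ┃│    │  4 │  8 │ 12 │      ┃              
   ┃├────┼────┼────┼────┤      ┃              
   ┃│  1 │  9 │  2 │ 15 │      ┃              
   ┃├────┼────┼────┼────┤      ┃              
   ┃│  3 │  7 │ 14 │  5 │      ┃━━━━━━━━━━━━┓┓
   ┗━━━━━━━━━━━━━━━━━━━━━━━━━━━┛            ┃┃
         ┠┠─────────────────────────────────┨┨
         ┃┃   0 1 2 3 4 5 6 7               ┃┃
         ┃┃0  [R]  · ─ ·                    ┃┃
         ┃┃                                 ┃┃
         ┃┃1               R                ┃┃
         ┃┃                                 ┃┃
         ┃┃2                       ·   ·   G┃┃


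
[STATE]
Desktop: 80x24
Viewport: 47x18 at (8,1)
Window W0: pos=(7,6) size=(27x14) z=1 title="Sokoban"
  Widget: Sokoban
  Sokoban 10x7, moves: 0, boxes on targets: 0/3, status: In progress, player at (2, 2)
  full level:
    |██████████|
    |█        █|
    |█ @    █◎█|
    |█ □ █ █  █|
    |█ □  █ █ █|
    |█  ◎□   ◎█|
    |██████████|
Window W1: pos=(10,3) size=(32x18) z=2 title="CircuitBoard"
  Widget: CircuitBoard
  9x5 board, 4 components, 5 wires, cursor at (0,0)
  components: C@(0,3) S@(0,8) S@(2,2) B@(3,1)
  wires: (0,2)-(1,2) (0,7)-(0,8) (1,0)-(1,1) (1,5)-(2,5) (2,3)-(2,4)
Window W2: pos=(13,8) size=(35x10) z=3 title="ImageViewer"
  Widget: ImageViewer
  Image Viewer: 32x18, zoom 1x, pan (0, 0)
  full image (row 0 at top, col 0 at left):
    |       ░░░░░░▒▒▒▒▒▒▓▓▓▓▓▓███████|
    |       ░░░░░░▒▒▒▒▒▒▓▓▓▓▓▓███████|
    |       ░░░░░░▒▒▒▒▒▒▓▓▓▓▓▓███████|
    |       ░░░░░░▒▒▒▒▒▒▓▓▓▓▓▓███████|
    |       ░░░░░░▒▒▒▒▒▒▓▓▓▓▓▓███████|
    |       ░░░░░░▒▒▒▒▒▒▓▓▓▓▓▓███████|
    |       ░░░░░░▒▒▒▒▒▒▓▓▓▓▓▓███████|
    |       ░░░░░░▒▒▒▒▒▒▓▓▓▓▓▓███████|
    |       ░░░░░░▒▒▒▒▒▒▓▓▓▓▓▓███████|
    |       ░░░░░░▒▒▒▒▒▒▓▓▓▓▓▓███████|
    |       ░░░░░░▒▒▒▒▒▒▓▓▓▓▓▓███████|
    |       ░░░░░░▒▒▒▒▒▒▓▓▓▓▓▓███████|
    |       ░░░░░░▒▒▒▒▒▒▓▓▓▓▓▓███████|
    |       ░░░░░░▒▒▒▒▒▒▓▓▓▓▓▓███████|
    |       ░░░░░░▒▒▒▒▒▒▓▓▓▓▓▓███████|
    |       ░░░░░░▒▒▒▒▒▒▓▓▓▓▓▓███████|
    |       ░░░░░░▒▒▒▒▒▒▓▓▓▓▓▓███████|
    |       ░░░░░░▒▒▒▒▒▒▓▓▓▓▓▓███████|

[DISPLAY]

                                               
                                               
  ┏━━━━━━━━━━━━━━━━━━━━━━━━━━━━━━┓             
  ┃ CircuitBoard                 ┃             
  ┠──────────────────────────────┨             
━━┃   0 1 2 3 4 5 6 7 8          ┃             
 S┃0  [.]      ·   C             ┃             
──┃  ┏━━━━━━━━━━━━━━━━━━━━━━━━━━━━━━━━━┓       
██┃1 ┃ ImageViewer                     ┃       
█ ┃  ┠─────────────────────────────────┨       
█ ┃2 ┃       ░░░░░░▒▒▒▒▒▒▓▓▓▓▓▓███████ ┃       
█ ┃  ┃       ░░░░░░▒▒▒▒▒▒▓▓▓▓▓▓███████ ┃       
█ ┃3 ┃       ░░░░░░▒▒▒▒▒▒▓▓▓▓▓▓███████ ┃       
█ ┃  ┃       ░░░░░░▒▒▒▒▒▒▓▓▓▓▓▓███████ ┃       
██┃4 ┃       ░░░░░░▒▒▒▒▒▒▓▓▓▓▓▓███████ ┃       
Mo┃Cu┃       ░░░░░░▒▒▒▒▒▒▓▓▓▓▓▓███████ ┃       
  ┃  ┗━━━━━━━━━━━━━━━━━━━━━━━━━━━━━━━━━┛       
  ┃                              ┃             


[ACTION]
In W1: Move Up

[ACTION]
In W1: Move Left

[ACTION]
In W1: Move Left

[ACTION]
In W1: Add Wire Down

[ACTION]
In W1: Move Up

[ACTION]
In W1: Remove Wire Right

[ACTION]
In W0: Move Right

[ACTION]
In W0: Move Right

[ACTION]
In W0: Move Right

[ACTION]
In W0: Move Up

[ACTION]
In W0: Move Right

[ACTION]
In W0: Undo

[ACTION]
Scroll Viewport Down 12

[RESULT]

━━┃   0 1 2 3 4 5 6 7 8          ┃             
 S┃0  [.]      ·   C             ┃             
──┃  ┏━━━━━━━━━━━━━━━━━━━━━━━━━━━━━━━━━┓       
██┃1 ┃ ImageViewer                     ┃       
█ ┃  ┠─────────────────────────────────┨       
█ ┃2 ┃       ░░░░░░▒▒▒▒▒▒▓▓▓▓▓▓███████ ┃       
█ ┃  ┃       ░░░░░░▒▒▒▒▒▒▓▓▓▓▓▓███████ ┃       
█ ┃3 ┃       ░░░░░░▒▒▒▒▒▒▓▓▓▓▓▓███████ ┃       
█ ┃  ┃       ░░░░░░▒▒▒▒▒▒▓▓▓▓▓▓███████ ┃       
██┃4 ┃       ░░░░░░▒▒▒▒▒▒▓▓▓▓▓▓███████ ┃       
Mo┃Cu┃       ░░░░░░▒▒▒▒▒▒▓▓▓▓▓▓███████ ┃       
  ┃  ┗━━━━━━━━━━━━━━━━━━━━━━━━━━━━━━━━━┛       
  ┃                              ┃             
━━┃                              ┃             
  ┗━━━━━━━━━━━━━━━━━━━━━━━━━━━━━━┛             
                                               
                                               
                                               


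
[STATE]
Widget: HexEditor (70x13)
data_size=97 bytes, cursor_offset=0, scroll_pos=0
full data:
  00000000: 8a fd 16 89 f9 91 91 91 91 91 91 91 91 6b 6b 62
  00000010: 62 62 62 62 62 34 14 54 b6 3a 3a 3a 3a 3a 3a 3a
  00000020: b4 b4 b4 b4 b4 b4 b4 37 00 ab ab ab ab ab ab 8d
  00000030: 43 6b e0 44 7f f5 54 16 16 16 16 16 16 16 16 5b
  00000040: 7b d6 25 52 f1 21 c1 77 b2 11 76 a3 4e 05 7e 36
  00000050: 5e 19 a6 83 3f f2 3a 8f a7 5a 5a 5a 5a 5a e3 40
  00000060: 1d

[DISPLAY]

00000000  8A fd 16 89 f9 91 91 91  91 91 91 91 91 6b 6b 62  |.........
00000010  62 62 62 62 62 34 14 54  b6 3a 3a 3a 3a 3a 3a 3a  |bbbbb4.T.
00000020  b4 b4 b4 b4 b4 b4 b4 37  00 ab ab ab ab ab ab 8d  |.......7.
00000030  43 6b e0 44 7f f5 54 16  16 16 16 16 16 16 16 5b  |Ck.D..T..
00000040  7b d6 25 52 f1 21 c1 77  b2 11 76 a3 4e 05 7e 36  |{.%R.!.w.
00000050  5e 19 a6 83 3f f2 3a 8f  a7 5a 5a 5a 5a 5a e3 40  |^...?.:..
00000060  1d                                                |.        
                                                                      
                                                                      
                                                                      
                                                                      
                                                                      
                                                                      


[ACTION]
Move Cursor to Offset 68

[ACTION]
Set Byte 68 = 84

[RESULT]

00000000  8a fd 16 89 f9 91 91 91  91 91 91 91 91 6b 6b 62  |.........
00000010  62 62 62 62 62 34 14 54  b6 3a 3a 3a 3a 3a 3a 3a  |bbbbb4.T.
00000020  b4 b4 b4 b4 b4 b4 b4 37  00 ab ab ab ab ab ab 8d  |.......7.
00000030  43 6b e0 44 7f f5 54 16  16 16 16 16 16 16 16 5b  |Ck.D..T..
00000040  7b d6 25 52 84 21 c1 77  b2 11 76 a3 4e 05 7e 36  |{.%R.!.w.
00000050  5e 19 a6 83 3f f2 3a 8f  a7 5a 5a 5a 5a 5a e3 40  |^...?.:..
00000060  1d                                                |.        
                                                                      
                                                                      
                                                                      
                                                                      
                                                                      
                                                                      


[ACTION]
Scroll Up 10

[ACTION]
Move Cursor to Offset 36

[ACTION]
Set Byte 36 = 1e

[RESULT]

00000000  8a fd 16 89 f9 91 91 91  91 91 91 91 91 6b 6b 62  |.........
00000010  62 62 62 62 62 34 14 54  b6 3a 3a 3a 3a 3a 3a 3a  |bbbbb4.T.
00000020  b4 b4 b4 b4 1E b4 b4 37  00 ab ab ab ab ab ab 8d  |.......7.
00000030  43 6b e0 44 7f f5 54 16  16 16 16 16 16 16 16 5b  |Ck.D..T..
00000040  7b d6 25 52 84 21 c1 77  b2 11 76 a3 4e 05 7e 36  |{.%R.!.w.
00000050  5e 19 a6 83 3f f2 3a 8f  a7 5a 5a 5a 5a 5a e3 40  |^...?.:..
00000060  1d                                                |.        
                                                                      
                                                                      
                                                                      
                                                                      
                                                                      
                                                                      


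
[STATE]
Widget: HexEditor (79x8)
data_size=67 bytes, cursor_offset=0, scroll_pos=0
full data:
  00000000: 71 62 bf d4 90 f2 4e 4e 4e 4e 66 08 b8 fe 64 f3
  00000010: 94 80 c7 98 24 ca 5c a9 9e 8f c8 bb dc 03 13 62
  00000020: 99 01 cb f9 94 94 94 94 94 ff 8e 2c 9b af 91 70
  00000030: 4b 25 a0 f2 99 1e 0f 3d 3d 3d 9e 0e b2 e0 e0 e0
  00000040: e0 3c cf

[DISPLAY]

00000000  71 62 bf d4 90 f2 4e 4e  4e 4e 66 08 b8 fe 64 f3  |qb....NNNNf...d.| 
00000010  94 80 c7 98 24 ca 5c a9  9e 8f c8 bb dc 03 13 62  |....$.\........b| 
00000020  99 01 cb f9 94 94 94 94  94 ff 8e 2c 9b af 91 70  |...........,...p| 
00000030  4b 25 a0 f2 99 1e 0f 3d  3d 3d 9e 0e b2 e0 e0 e0  |K%.....===......| 
00000040  e0 3c cf                                          |.<.             | 
                                                                               
                                                                               
                                                                               


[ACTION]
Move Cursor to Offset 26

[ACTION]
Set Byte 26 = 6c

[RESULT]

00000000  71 62 bf d4 90 f2 4e 4e  4e 4e 66 08 b8 fe 64 f3  |qb....NNNNf...d.| 
00000010  94 80 c7 98 24 ca 5c a9  9e 8f 6C bb dc 03 13 62  |....$.\...l....b| 
00000020  99 01 cb f9 94 94 94 94  94 ff 8e 2c 9b af 91 70  |...........,...p| 
00000030  4b 25 a0 f2 99 1e 0f 3d  3d 3d 9e 0e b2 e0 e0 e0  |K%.....===......| 
00000040  e0 3c cf                                          |.<.             | 
                                                                               
                                                                               
                                                                               


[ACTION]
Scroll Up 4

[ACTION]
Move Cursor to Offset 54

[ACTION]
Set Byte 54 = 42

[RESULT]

00000000  71 62 bf d4 90 f2 4e 4e  4e 4e 66 08 b8 fe 64 f3  |qb....NNNNf...d.| 
00000010  94 80 c7 98 24 ca 5c a9  9e 8f 6c bb dc 03 13 62  |....$.\...l....b| 
00000020  99 01 cb f9 94 94 94 94  94 ff 8e 2c 9b af 91 70  |...........,...p| 
00000030  4b 25 a0 f2 99 1e 42 3d  3d 3d 9e 0e b2 e0 e0 e0  |K%....B===......| 
00000040  e0 3c cf                                          |.<.             | 
                                                                               
                                                                               
                                                                               


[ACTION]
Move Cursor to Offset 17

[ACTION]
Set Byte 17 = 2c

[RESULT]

00000000  71 62 bf d4 90 f2 4e 4e  4e 4e 66 08 b8 fe 64 f3  |qb....NNNNf...d.| 
00000010  94 2C c7 98 24 ca 5c a9  9e 8f 6c bb dc 03 13 62  |.,..$.\...l....b| 
00000020  99 01 cb f9 94 94 94 94  94 ff 8e 2c 9b af 91 70  |...........,...p| 
00000030  4b 25 a0 f2 99 1e 42 3d  3d 3d 9e 0e b2 e0 e0 e0  |K%....B===......| 
00000040  e0 3c cf                                          |.<.             | 
                                                                               
                                                                               
                                                                               
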